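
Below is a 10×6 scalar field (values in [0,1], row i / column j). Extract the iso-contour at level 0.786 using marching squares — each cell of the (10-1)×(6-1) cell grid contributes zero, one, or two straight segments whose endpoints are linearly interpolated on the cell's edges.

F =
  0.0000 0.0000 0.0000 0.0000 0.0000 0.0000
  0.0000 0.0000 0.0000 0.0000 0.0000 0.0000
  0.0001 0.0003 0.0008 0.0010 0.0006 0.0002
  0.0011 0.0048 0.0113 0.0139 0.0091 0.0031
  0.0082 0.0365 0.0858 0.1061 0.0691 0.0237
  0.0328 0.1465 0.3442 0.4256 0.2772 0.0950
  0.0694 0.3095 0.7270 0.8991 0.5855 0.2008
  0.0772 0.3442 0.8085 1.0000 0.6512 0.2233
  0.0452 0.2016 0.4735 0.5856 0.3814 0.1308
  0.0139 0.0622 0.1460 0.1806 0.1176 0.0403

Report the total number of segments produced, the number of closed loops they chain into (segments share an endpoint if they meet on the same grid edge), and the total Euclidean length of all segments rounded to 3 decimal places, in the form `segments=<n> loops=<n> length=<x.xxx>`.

cell (5,2): code 0100 → (5.761,3.000)–(6.000,2.343)
cell (5,3): code 1000 → (6.000,3.361)–(5.761,3.000)
cell (6,1): code 0100 → (6.724,2.000)–(7.000,1.952)
cell (6,2): code 1110 → (6.000,2.343)–(6.724,2.000)
cell (6,3): code 1001 → (7.000,3.614)–(6.000,3.361)
cell (7,1): code 0010 → (7.000,1.952)–(7.067,2.000)
cell (7,2): code 0011 → (7.067,2.000)–(7.516,3.000)
cell (7,3): code 0001 → (7.516,3.000)–(7.000,3.614)
total: 8 segments, chained into 1 closed loop(s), length Σ = 5.225619

segments=8 loops=1 length=5.226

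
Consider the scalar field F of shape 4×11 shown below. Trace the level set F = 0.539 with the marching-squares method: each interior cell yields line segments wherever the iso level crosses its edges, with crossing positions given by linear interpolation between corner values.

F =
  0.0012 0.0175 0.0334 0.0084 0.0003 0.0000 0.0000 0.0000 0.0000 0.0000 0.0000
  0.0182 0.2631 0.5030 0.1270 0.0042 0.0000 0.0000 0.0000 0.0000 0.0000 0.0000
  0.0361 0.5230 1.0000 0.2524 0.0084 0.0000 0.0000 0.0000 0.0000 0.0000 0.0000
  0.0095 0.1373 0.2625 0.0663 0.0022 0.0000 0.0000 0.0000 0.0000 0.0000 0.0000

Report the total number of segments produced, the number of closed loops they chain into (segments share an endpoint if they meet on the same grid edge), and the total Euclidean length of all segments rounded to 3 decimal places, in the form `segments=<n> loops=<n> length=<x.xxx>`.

cell (1,1): code 0100 → (1.072,2.000)–(2.000,1.034)
cell (1,2): code 1000 → (2.000,2.617)–(1.072,2.000)
cell (2,1): code 0010 → (2.000,1.034)–(2.625,2.000)
cell (2,2): code 0001 → (2.625,2.000)–(2.000,2.617)
total: 4 segments, chained into 1 closed loop(s), length Σ = 4.482430

segments=4 loops=1 length=4.482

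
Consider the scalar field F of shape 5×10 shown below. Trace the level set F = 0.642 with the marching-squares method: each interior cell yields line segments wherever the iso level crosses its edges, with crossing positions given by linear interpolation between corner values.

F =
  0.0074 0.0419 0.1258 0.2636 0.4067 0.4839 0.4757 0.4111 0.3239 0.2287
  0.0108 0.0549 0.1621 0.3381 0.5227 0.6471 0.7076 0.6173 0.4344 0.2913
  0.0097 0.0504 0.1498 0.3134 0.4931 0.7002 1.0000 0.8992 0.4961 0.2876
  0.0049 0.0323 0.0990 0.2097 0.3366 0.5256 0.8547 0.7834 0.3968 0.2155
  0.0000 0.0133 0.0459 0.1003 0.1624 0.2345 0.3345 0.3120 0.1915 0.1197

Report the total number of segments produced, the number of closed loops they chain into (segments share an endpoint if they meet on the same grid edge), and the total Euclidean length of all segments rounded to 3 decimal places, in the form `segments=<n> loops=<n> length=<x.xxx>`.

segments=12 loops=1 length=8.762

cell (0,4): code 0100 → (0.969,5.000)–(1.000,4.959)
cell (0,5): code 1100 → (0.717,6.000)–(0.969,5.000)
cell (0,6): code 1000 → (1.000,6.726)–(0.717,6.000)
cell (1,4): code 0110 → (1.000,4.959)–(2.000,4.719)
cell (1,6): code 1101 → (1.088,7.000)–(1.000,6.726)
cell (1,7): code 1000 → (2.000,7.638)–(1.088,7.000)
cell (2,4): code 0010 → (2.000,4.719)–(2.333,5.000)
cell (2,5): code 0111 → (2.333,5.000)–(3.000,5.354)
cell (2,7): code 1001 → (3.000,7.366)–(2.000,7.638)
cell (3,5): code 0010 → (3.000,5.354)–(3.409,6.000)
cell (3,6): code 0011 → (3.409,6.000)–(3.300,7.000)
cell (3,7): code 0001 → (3.300,7.000)–(3.000,7.366)
total: 12 segments, chained into 1 closed loop(s), length Σ = 8.762103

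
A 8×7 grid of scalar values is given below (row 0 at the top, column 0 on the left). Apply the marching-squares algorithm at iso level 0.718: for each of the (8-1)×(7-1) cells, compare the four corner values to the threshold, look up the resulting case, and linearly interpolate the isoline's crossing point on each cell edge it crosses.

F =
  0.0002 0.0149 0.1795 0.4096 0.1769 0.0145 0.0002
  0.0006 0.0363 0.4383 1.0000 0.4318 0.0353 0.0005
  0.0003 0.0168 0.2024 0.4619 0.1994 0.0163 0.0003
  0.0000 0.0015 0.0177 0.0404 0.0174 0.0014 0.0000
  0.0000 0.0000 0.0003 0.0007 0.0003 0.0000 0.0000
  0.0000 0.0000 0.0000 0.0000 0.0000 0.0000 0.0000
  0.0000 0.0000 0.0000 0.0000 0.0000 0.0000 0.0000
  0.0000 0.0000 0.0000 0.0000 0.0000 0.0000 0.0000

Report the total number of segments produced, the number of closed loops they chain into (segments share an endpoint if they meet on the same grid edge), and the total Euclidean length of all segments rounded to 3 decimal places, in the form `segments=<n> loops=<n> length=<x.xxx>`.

cell (0,2): code 0100 → (0.522,3.000)–(1.000,2.498)
cell (0,3): code 1000 → (1.000,3.496)–(0.522,3.000)
cell (1,2): code 0010 → (1.000,2.498)–(1.524,3.000)
cell (1,3): code 0001 → (1.524,3.000)–(1.000,3.496)
total: 4 segments, chained into 1 closed loop(s), length Σ = 2.829287

segments=4 loops=1 length=2.829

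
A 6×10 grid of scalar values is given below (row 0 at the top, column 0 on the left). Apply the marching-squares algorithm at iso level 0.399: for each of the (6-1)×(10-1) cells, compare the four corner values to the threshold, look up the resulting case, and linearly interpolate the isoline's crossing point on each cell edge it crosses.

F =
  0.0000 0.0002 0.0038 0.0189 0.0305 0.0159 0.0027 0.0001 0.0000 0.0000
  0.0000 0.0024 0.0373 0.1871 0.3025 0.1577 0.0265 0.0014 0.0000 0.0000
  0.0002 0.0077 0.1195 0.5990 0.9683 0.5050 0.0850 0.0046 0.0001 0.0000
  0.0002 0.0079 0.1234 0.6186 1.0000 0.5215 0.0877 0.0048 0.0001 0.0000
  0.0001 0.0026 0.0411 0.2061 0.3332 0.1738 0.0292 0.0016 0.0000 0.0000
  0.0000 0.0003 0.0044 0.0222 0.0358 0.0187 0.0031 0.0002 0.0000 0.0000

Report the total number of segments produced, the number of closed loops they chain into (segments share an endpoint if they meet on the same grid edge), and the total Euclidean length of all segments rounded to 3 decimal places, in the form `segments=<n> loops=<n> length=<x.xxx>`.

cell (1,2): code 0100 → (1.514,3.000)–(2.000,2.583)
cell (1,3): code 1100 → (1.145,4.000)–(1.514,3.000)
cell (1,4): code 1100 → (1.695,5.000)–(1.145,4.000)
cell (1,5): code 1000 → (2.000,5.252)–(1.695,5.000)
cell (2,2): code 0110 → (2.000,2.583)–(3.000,2.557)
cell (2,5): code 1001 → (3.000,5.282)–(2.000,5.252)
cell (3,2): code 0010 → (3.000,2.557)–(3.532,3.000)
cell (3,3): code 0011 → (3.532,3.000)–(3.901,4.000)
cell (3,4): code 0011 → (3.901,4.000)–(3.352,5.000)
cell (3,5): code 0001 → (3.352,5.000)–(3.000,5.282)
total: 10 segments, chained into 1 closed loop(s), length Σ = 8.595302

segments=10 loops=1 length=8.595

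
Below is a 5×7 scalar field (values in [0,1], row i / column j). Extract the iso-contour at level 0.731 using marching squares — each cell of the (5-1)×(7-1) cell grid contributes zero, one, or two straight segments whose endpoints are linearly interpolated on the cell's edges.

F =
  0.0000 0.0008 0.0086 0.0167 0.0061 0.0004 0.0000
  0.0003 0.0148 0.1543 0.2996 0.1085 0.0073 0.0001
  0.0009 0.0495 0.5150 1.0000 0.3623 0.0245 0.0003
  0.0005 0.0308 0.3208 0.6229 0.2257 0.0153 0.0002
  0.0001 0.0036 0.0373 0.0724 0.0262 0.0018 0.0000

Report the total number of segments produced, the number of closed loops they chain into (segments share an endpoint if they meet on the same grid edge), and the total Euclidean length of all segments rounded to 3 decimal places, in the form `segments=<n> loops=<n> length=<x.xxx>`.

segments=4 loops=1 length=2.977

cell (1,2): code 0100 → (1.616,3.000)–(2.000,2.445)
cell (1,3): code 1000 → (2.000,3.422)–(1.616,3.000)
cell (2,2): code 0010 → (2.000,2.445)–(2.713,3.000)
cell (2,3): code 0001 → (2.713,3.000)–(2.000,3.422)
total: 4 segments, chained into 1 closed loop(s), length Σ = 2.977433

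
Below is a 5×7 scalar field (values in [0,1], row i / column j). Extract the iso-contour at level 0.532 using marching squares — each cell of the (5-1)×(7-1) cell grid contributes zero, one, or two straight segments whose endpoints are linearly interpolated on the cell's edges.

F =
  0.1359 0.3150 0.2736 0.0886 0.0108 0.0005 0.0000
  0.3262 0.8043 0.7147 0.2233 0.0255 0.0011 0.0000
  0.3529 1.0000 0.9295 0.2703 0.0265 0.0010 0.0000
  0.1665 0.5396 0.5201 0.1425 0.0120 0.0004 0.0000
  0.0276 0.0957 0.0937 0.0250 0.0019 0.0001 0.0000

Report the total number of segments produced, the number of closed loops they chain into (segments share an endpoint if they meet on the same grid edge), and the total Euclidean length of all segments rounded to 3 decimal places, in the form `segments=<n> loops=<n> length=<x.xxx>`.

cell (0,0): code 0100 → (0.443,1.000)–(1.000,0.430)
cell (0,1): code 1100 → (0.586,2.000)–(0.443,1.000)
cell (0,2): code 1000 → (1.000,2.372)–(0.586,2.000)
cell (1,0): code 0110 → (1.000,0.430)–(2.000,0.277)
cell (1,2): code 1001 → (2.000,2.603)–(1.000,2.372)
cell (2,0): code 0110 → (2.000,0.277)–(3.000,0.980)
cell (2,1): code 1011 → (3.000,1.390)–(2.971,2.000)
cell (2,2): code 0001 → (2.971,2.000)–(2.000,2.603)
cell (3,0): code 0010 → (3.000,0.980)–(3.017,1.000)
cell (3,1): code 0001 → (3.017,1.000)–(3.000,1.390)
total: 10 segments, chained into 1 closed loop(s), length Σ = 7.793995

segments=10 loops=1 length=7.794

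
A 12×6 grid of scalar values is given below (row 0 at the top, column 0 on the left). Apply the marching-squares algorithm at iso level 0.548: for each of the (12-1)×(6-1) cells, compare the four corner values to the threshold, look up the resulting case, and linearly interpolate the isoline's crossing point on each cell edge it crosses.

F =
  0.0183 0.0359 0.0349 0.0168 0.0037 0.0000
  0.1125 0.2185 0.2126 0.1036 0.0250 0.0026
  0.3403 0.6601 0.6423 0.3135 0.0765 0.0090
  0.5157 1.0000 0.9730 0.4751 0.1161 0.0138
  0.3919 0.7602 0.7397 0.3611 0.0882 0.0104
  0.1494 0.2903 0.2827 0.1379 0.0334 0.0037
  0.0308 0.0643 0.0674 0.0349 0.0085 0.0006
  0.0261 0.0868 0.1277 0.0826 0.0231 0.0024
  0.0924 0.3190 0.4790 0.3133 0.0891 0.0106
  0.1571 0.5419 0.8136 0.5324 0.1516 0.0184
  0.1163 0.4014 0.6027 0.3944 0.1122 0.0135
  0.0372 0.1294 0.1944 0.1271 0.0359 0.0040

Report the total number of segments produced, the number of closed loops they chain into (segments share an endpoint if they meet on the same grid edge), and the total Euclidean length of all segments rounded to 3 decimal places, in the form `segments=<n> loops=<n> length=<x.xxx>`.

segments=16 loops=2 length=14.137

cell (1,0): code 0100 → (1.746,1.000)–(2.000,0.649)
cell (1,1): code 1100 → (1.781,2.000)–(1.746,1.000)
cell (1,2): code 1000 → (2.000,2.287)–(1.781,2.000)
cell (2,0): code 0110 → (2.000,0.649)–(3.000,0.067)
cell (2,2): code 1001 → (3.000,2.854)–(2.000,2.287)
cell (3,0): code 0110 → (3.000,0.067)–(4.000,0.424)
cell (3,2): code 1001 → (4.000,2.506)–(3.000,2.854)
cell (4,0): code 0010 → (4.000,0.424)–(4.452,1.000)
cell (4,1): code 0011 → (4.452,1.000)–(4.419,2.000)
cell (4,2): code 0001 → (4.419,2.000)–(4.000,2.506)
cell (8,1): code 0100 → (8.206,2.000)–(9.000,1.022)
cell (8,2): code 1000 → (9.000,2.945)–(8.206,2.000)
cell (9,1): code 0110 → (9.000,1.022)–(10.000,1.728)
cell (9,2): code 1001 → (10.000,2.263)–(9.000,2.945)
cell (10,1): code 0010 → (10.000,1.728)–(10.134,2.000)
cell (10,2): code 0001 → (10.134,2.000)–(10.000,2.263)
total: 16 segments, chained into 2 closed loop(s), length Σ = 14.137085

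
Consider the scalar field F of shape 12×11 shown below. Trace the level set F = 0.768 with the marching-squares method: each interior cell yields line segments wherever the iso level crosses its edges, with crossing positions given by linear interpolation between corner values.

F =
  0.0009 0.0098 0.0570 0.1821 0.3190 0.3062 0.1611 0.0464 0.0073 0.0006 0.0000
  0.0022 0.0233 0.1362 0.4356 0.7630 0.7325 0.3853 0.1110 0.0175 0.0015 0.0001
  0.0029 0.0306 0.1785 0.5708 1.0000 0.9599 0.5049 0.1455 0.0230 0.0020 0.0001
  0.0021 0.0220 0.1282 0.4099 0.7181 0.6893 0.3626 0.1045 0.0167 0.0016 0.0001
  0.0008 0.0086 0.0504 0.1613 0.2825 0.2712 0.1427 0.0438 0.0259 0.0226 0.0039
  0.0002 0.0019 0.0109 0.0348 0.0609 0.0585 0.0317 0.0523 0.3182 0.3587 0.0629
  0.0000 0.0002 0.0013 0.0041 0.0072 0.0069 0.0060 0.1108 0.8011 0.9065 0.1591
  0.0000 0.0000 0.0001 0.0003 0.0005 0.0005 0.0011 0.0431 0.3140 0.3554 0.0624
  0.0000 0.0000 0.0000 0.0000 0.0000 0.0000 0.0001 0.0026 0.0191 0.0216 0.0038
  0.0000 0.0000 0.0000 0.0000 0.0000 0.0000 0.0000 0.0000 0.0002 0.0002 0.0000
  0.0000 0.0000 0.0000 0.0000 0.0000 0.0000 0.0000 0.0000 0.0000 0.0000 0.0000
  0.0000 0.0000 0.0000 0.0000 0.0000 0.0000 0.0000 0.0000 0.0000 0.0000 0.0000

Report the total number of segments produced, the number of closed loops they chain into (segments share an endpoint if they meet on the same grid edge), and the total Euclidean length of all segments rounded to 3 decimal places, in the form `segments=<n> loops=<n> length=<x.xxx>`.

segments=12 loops=2 length=8.713

cell (1,3): code 0100 → (1.021,4.000)–(2.000,3.459)
cell (1,4): code 1100 → (1.156,5.000)–(1.021,4.000)
cell (1,5): code 1000 → (2.000,5.422)–(1.156,5.000)
cell (2,3): code 0010 → (2.000,3.459)–(2.823,4.000)
cell (2,4): code 0011 → (2.823,4.000)–(2.709,5.000)
cell (2,5): code 0001 → (2.709,5.000)–(2.000,5.422)
cell (5,7): code 0100 → (5.931,8.000)–(6.000,7.952)
cell (5,8): code 1100 → (5.747,9.000)–(5.931,8.000)
cell (5,9): code 1000 → (6.000,9.185)–(5.747,9.000)
cell (6,7): code 0010 → (6.000,7.952)–(6.068,8.000)
cell (6,8): code 0011 → (6.068,8.000)–(6.251,9.000)
cell (6,9): code 0001 → (6.251,9.000)–(6.000,9.185)
total: 12 segments, chained into 2 closed loop(s), length Σ = 8.712947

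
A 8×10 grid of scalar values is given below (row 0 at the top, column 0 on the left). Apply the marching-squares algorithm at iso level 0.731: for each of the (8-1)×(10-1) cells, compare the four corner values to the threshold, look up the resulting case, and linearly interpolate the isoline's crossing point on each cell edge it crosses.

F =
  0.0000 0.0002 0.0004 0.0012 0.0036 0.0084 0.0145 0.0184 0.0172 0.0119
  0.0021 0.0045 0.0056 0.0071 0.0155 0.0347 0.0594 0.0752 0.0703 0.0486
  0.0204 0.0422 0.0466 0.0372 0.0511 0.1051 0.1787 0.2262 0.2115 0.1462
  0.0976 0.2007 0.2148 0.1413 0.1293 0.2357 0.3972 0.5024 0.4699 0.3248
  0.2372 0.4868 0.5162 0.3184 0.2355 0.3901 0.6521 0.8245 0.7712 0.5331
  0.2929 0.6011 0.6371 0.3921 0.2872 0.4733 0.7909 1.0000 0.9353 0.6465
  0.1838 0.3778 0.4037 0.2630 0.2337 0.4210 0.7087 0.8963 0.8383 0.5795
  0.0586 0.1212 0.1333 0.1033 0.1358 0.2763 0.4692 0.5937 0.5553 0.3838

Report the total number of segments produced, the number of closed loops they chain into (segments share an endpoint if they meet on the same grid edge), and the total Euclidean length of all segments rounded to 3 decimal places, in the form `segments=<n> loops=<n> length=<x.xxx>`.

segments=12 loops=1 length=8.882

cell (3,6): code 0100 → (3.710,7.000)–(4.000,6.458)
cell (3,7): code 1100 → (3.867,8.000)–(3.710,7.000)
cell (3,8): code 1000 → (4.000,8.169)–(3.867,8.000)
cell (4,5): code 0100 → (4.568,6.000)–(5.000,5.811)
cell (4,6): code 1110 → (4.000,6.458)–(4.568,6.000)
cell (4,8): code 1001 → (5.000,8.707)–(4.000,8.169)
cell (5,5): code 0010 → (5.000,5.811)–(5.729,6.000)
cell (5,6): code 0111 → (5.729,6.000)–(6.000,6.119)
cell (5,8): code 1001 → (6.000,8.415)–(5.000,8.707)
cell (6,6): code 0010 → (6.000,6.119)–(6.546,7.000)
cell (6,7): code 0011 → (6.546,7.000)–(6.379,8.000)
cell (6,8): code 0001 → (6.379,8.000)–(6.000,8.415)
total: 12 segments, chained into 1 closed loop(s), length Σ = 8.882437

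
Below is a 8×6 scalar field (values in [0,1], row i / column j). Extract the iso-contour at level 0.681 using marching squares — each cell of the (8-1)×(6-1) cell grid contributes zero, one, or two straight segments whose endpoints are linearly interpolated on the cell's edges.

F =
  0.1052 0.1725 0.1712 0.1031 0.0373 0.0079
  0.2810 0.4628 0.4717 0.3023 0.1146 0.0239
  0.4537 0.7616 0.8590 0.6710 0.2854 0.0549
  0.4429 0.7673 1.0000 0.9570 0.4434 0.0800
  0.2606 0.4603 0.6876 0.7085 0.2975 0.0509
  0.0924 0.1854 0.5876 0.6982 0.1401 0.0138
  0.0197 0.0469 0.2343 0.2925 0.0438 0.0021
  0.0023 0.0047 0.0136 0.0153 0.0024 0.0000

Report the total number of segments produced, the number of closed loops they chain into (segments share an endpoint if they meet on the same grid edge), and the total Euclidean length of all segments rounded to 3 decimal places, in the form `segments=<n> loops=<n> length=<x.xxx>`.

segments=14 loops=1 length=9.860

cell (1,0): code 0100 → (1.730,1.000)–(2.000,0.738)
cell (1,1): code 1100 → (1.540,2.000)–(1.730,1.000)
cell (1,2): code 1000 → (2.000,2.947)–(1.540,2.000)
cell (2,0): code 0110 → (2.000,0.738)–(3.000,0.734)
cell (2,2): code 1101 → (2.035,3.000)–(2.000,2.947)
cell (2,3): code 1000 → (3.000,3.537)–(2.035,3.000)
cell (3,0): code 0010 → (3.000,0.734)–(3.281,1.000)
cell (3,1): code 0111 → (3.281,1.000)–(4.000,1.971)
cell (3,3): code 1001 → (4.000,3.067)–(3.000,3.537)
cell (4,1): code 0010 → (4.000,1.971)–(4.066,2.000)
cell (4,2): code 0111 → (4.066,2.000)–(5.000,2.844)
cell (4,3): code 1001 → (5.000,3.031)–(4.000,3.067)
cell (5,2): code 0010 → (5.000,2.844)–(5.042,3.000)
cell (5,3): code 0001 → (5.042,3.000)–(5.000,3.031)
total: 14 segments, chained into 1 closed loop(s), length Σ = 9.860273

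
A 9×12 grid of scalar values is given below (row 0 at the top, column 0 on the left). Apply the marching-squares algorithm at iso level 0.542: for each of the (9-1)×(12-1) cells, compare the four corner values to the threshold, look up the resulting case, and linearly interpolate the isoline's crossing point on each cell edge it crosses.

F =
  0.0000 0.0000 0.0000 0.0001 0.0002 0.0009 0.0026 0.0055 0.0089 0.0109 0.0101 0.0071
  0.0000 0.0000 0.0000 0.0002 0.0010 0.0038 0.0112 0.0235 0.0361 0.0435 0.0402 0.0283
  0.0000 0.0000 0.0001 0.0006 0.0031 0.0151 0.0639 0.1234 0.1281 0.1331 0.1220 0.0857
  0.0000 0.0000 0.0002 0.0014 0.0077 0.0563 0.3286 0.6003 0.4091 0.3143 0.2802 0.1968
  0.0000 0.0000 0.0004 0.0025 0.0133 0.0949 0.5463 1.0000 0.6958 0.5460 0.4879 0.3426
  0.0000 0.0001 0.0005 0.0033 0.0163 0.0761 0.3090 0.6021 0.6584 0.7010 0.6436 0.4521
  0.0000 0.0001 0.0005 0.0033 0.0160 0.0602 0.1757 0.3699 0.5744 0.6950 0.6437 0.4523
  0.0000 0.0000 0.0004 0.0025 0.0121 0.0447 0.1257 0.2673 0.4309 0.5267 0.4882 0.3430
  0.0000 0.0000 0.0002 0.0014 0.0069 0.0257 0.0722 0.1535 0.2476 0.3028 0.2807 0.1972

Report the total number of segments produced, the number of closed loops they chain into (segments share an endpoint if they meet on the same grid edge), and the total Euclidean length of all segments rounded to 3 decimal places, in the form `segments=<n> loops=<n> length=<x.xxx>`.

segments=18 loops=1 length=12.819

cell (2,6): code 0100 → (2.878,7.000)–(3.000,6.785)
cell (2,7): code 1000 → (3.000,7.305)–(2.878,7.000)
cell (3,5): code 0100 → (3.980,6.000)–(4.000,5.990)
cell (3,6): code 1110 → (3.000,6.785)–(3.980,6.000)
cell (3,7): code 1101 → (3.464,8.000)–(3.000,7.305)
cell (3,8): code 1100 → (3.983,9.000)–(3.464,8.000)
cell (3,9): code 1000 → (4.000,9.069)–(3.983,9.000)
cell (4,5): code 0010 → (4.000,5.990)–(4.018,6.000)
cell (4,6): code 0111 → (4.018,6.000)–(5.000,6.795)
cell (4,9): code 1101 → (4.347,10.000)–(4.000,9.069)
cell (4,10): code 1000 → (5.000,10.531)–(4.347,10.000)
cell (5,6): code 0010 → (5.000,6.795)–(5.259,7.000)
cell (5,7): code 0111 → (5.259,7.000)–(6.000,7.842)
cell (5,10): code 1001 → (6.000,10.531)–(5.000,10.531)
cell (6,7): code 0010 → (6.000,7.842)–(6.226,8.000)
cell (6,8): code 0011 → (6.226,8.000)–(6.909,9.000)
cell (6,9): code 0011 → (6.909,9.000)–(6.654,10.000)
cell (6,10): code 0001 → (6.654,10.000)–(6.000,10.531)
total: 18 segments, chained into 1 closed loop(s), length Σ = 12.818660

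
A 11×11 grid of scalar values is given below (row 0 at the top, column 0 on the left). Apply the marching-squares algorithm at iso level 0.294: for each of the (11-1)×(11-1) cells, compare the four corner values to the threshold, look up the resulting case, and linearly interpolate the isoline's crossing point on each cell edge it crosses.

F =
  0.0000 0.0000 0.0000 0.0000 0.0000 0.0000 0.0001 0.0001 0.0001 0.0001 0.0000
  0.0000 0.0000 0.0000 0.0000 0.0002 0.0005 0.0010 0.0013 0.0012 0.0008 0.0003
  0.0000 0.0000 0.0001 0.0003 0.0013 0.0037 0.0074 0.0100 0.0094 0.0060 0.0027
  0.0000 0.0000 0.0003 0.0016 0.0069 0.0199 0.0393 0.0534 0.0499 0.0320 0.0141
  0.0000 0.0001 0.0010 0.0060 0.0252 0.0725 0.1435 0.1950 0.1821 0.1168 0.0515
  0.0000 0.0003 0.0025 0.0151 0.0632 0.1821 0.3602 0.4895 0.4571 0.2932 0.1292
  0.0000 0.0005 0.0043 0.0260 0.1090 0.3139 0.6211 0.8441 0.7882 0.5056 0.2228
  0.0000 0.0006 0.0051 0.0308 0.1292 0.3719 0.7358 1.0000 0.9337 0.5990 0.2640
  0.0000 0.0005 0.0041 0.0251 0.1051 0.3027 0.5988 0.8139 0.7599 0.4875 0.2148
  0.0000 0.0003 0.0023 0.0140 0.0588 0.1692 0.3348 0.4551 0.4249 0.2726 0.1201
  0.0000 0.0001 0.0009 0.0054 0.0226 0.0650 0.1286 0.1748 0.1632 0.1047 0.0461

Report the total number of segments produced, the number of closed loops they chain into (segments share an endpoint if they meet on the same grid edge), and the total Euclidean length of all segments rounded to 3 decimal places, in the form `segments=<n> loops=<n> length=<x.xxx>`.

cell (4,5): code 0100 → (4.695,6.000)–(5.000,5.628)
cell (4,6): code 1100 → (4.336,7.000)–(4.695,6.000)
cell (4,7): code 1100 → (4.407,8.000)–(4.336,7.000)
cell (4,8): code 1000 → (5.000,8.995)–(4.407,8.000)
cell (5,4): code 0100 → (5.849,5.000)–(6.000,4.903)
cell (5,5): code 1110 → (5.000,5.628)–(5.849,5.000)
cell (5,8): code 1101 → (5.004,9.000)–(5.000,8.995)
cell (5,9): code 1000 → (6.000,9.748)–(5.004,9.000)
cell (6,4): code 0110 → (6.000,4.903)–(7.000,4.679)
cell (6,9): code 1001 → (7.000,9.910)–(6.000,9.748)
cell (7,4): code 0110 → (7.000,4.679)–(8.000,4.956)
cell (7,9): code 1001 → (8.000,9.710)–(7.000,9.910)
cell (8,4): code 0010 → (8.000,4.956)–(8.065,5.000)
cell (8,5): code 0111 → (8.065,5.000)–(9.000,5.754)
cell (8,8): code 1011 → (9.000,8.859)–(8.900,9.000)
cell (8,9): code 0001 → (8.900,9.000)–(8.000,9.710)
cell (9,5): code 0010 → (9.000,5.754)–(9.198,6.000)
cell (9,6): code 0011 → (9.198,6.000)–(9.575,7.000)
cell (9,7): code 0011 → (9.575,7.000)–(9.500,8.000)
cell (9,8): code 0001 → (9.500,8.000)–(9.000,8.859)
total: 20 segments, chained into 1 closed loop(s), length Σ = 16.267535

segments=20 loops=1 length=16.268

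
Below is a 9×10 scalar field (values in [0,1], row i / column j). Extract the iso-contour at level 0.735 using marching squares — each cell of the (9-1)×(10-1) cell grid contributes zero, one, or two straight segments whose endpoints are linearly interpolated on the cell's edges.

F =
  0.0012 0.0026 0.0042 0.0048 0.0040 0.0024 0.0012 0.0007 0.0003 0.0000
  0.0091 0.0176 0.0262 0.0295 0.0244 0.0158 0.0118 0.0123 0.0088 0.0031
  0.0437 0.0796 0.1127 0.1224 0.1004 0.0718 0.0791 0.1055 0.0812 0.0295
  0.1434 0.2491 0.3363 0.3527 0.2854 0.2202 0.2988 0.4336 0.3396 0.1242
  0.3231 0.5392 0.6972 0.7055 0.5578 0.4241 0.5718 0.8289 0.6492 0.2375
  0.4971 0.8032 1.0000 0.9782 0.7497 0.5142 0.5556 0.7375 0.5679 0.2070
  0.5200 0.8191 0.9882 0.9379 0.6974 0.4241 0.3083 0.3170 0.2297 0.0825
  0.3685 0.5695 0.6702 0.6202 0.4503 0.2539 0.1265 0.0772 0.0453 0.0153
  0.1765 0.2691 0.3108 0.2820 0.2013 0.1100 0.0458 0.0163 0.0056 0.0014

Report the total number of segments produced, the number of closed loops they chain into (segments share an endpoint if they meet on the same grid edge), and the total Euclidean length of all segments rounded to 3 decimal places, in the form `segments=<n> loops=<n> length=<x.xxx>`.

segments=18 loops=2 length=12.762

cell (3,6): code 0100 → (3.762,7.000)–(4.000,6.635)
cell (3,7): code 1000 → (4.000,7.523)–(3.762,7.000)
cell (4,0): code 0100 → (4.742,1.000)–(5.000,0.777)
cell (4,1): code 1100 → (4.125,2.000)–(4.742,1.000)
cell (4,2): code 1100 → (4.108,3.000)–(4.125,2.000)
cell (4,3): code 1100 → (4.923,4.000)–(4.108,3.000)
cell (4,4): code 1000 → (5.000,4.062)–(4.923,4.000)
cell (4,6): code 0110 → (4.000,6.635)–(5.000,6.986)
cell (4,7): code 1001 → (5.000,7.015)–(4.000,7.523)
cell (5,0): code 0110 → (5.000,0.777)–(6.000,0.719)
cell (5,3): code 1011 → (6.000,3.844)–(5.281,4.000)
cell (5,4): code 0001 → (5.281,4.000)–(5.000,4.062)
cell (5,6): code 0010 → (5.000,6.986)–(5.006,7.000)
cell (5,7): code 0001 → (5.006,7.000)–(5.000,7.015)
cell (6,0): code 0010 → (6.000,0.719)–(6.337,1.000)
cell (6,1): code 0011 → (6.337,1.000)–(6.796,2.000)
cell (6,2): code 0011 → (6.796,2.000)–(6.639,3.000)
cell (6,3): code 0001 → (6.639,3.000)–(6.000,3.844)
total: 18 segments, chained into 2 closed loop(s), length Σ = 12.762379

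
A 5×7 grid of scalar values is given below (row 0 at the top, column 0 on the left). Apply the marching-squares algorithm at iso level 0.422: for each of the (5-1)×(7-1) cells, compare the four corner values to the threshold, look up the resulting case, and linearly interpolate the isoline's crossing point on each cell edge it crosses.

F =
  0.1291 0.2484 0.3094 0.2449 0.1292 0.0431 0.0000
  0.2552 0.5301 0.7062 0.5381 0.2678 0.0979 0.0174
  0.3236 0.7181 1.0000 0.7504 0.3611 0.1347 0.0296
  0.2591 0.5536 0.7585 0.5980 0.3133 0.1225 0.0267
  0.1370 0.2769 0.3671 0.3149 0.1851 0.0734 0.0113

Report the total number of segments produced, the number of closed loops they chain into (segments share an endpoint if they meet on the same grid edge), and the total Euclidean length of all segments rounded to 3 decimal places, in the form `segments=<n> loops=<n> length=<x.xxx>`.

cell (0,0): code 0100 → (0.616,1.000)–(1.000,0.607)
cell (0,1): code 1100 → (0.284,2.000)–(0.616,1.000)
cell (0,2): code 1100 → (0.604,3.000)–(0.284,2.000)
cell (0,3): code 1000 → (1.000,3.430)–(0.604,3.000)
cell (1,0): code 0110 → (1.000,0.607)–(2.000,0.249)
cell (1,3): code 1001 → (2.000,3.844)–(1.000,3.430)
cell (2,0): code 0110 → (2.000,0.249)–(3.000,0.553)
cell (2,3): code 1001 → (3.000,3.618)–(2.000,3.844)
cell (3,0): code 0010 → (3.000,0.553)–(3.476,1.000)
cell (3,1): code 0011 → (3.476,1.000)–(3.860,2.000)
cell (3,2): code 0011 → (3.860,2.000)–(3.622,3.000)
cell (3,3): code 0001 → (3.622,3.000)–(3.000,3.618)
total: 12 segments, chained into 1 closed loop(s), length Σ = 11.080450

segments=12 loops=1 length=11.080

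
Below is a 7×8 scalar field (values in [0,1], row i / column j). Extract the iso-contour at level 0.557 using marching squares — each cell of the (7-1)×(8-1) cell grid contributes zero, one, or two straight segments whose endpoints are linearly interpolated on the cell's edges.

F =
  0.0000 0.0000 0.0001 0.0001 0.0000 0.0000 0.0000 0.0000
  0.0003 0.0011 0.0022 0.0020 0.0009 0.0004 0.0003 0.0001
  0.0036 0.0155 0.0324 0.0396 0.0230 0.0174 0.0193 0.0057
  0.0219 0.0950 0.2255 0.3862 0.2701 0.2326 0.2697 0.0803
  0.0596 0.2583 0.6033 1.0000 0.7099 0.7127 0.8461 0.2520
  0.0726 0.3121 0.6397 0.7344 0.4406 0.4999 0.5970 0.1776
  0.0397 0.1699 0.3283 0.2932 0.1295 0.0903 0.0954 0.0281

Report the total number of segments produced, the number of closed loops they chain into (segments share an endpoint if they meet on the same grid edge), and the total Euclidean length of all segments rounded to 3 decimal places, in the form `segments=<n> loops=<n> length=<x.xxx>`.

segments=16 loops=1 length=12.102

cell (3,1): code 0100 → (3.877,2.000)–(4.000,1.866)
cell (3,2): code 1100 → (3.278,3.000)–(3.877,2.000)
cell (3,3): code 1100 → (3.652,4.000)–(3.278,3.000)
cell (3,4): code 1100 → (3.676,5.000)–(3.652,4.000)
cell (3,5): code 1100 → (3.498,6.000)–(3.676,5.000)
cell (3,6): code 1000 → (4.000,6.487)–(3.498,6.000)
cell (4,1): code 0110 → (4.000,1.866)–(5.000,1.748)
cell (4,3): code 1011 → (5.000,3.604)–(4.568,4.000)
cell (4,4): code 0011 → (4.568,4.000)–(4.732,5.000)
cell (4,5): code 0111 → (4.732,5.000)–(5.000,5.588)
cell (4,6): code 1001 → (5.000,6.095)–(4.000,6.487)
cell (5,1): code 0010 → (5.000,1.748)–(5.266,2.000)
cell (5,2): code 0011 → (5.266,2.000)–(5.402,3.000)
cell (5,3): code 0001 → (5.402,3.000)–(5.000,3.604)
cell (5,5): code 0010 → (5.000,5.588)–(5.080,6.000)
cell (5,6): code 0001 → (5.080,6.000)–(5.000,6.095)
total: 16 segments, chained into 1 closed loop(s), length Σ = 12.101749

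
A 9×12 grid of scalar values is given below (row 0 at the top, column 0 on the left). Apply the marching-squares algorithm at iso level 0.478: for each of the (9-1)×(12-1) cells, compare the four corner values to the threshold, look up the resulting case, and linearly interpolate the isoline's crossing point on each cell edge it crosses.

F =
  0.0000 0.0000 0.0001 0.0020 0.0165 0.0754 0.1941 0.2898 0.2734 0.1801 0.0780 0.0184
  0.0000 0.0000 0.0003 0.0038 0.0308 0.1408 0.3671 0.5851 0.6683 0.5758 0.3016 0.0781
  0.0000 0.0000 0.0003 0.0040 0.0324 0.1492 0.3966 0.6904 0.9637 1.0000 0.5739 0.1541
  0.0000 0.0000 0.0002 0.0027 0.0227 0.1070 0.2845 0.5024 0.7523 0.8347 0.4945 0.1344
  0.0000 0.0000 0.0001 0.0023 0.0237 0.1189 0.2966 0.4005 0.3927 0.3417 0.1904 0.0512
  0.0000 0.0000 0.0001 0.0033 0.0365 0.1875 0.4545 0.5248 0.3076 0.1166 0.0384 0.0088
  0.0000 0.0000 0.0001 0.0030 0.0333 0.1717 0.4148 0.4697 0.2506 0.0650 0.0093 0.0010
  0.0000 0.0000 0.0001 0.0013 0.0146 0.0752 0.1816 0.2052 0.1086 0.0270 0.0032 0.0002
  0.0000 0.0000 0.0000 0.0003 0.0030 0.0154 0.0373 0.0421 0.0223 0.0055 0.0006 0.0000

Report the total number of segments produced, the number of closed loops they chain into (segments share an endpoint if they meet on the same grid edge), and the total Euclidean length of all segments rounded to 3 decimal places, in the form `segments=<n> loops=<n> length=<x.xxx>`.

segments=18 loops=2 length=14.449

cell (0,6): code 0100 → (0.637,7.000)–(1.000,6.509)
cell (0,7): code 1100 → (0.518,8.000)–(0.637,7.000)
cell (0,8): code 1100 → (0.753,9.000)–(0.518,8.000)
cell (0,9): code 1000 → (1.000,9.357)–(0.753,9.000)
cell (1,6): code 0110 → (1.000,6.509)–(2.000,6.277)
cell (1,9): code 1101 → (1.648,10.000)–(1.000,9.357)
cell (1,10): code 1000 → (2.000,10.228)–(1.648,10.000)
cell (2,6): code 0110 → (2.000,6.277)–(3.000,6.888)
cell (2,10): code 1001 → (3.000,10.046)–(2.000,10.228)
cell (3,6): code 0010 → (3.000,6.888)–(3.239,7.000)
cell (3,7): code 0011 → (3.239,7.000)–(3.763,8.000)
cell (3,8): code 0011 → (3.763,8.000)–(3.724,9.000)
cell (3,9): code 0011 → (3.724,9.000)–(3.054,10.000)
cell (3,10): code 0001 → (3.054,10.000)–(3.000,10.046)
cell (4,6): code 0100 → (4.623,7.000)–(5.000,6.334)
cell (4,7): code 1000 → (5.000,7.215)–(4.623,7.000)
cell (5,6): code 0010 → (5.000,6.334)–(5.849,7.000)
cell (5,7): code 0001 → (5.849,7.000)–(5.000,7.215)
total: 18 segments, chained into 2 closed loop(s), length Σ = 14.448654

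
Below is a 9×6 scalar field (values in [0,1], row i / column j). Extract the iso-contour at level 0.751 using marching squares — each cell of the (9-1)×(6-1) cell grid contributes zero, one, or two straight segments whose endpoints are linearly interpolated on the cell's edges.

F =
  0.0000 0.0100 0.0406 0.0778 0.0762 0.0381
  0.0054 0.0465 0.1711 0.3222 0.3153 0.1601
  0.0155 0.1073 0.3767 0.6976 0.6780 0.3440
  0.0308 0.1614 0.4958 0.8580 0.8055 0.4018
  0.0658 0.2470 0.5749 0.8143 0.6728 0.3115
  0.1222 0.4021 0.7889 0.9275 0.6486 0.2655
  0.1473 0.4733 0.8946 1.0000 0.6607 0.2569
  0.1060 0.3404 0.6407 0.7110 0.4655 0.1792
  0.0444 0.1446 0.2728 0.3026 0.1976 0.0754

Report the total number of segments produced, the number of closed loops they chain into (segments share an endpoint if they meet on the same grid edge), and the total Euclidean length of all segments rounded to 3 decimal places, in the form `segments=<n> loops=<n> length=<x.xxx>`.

cell (2,2): code 0100 → (2.333,3.000)–(3.000,2.705)
cell (2,3): code 1100 → (2.573,4.000)–(2.333,3.000)
cell (2,4): code 1000 → (3.000,4.135)–(2.573,4.000)
cell (3,2): code 0110 → (3.000,2.705)–(4.000,2.736)
cell (3,3): code 1011 → (4.000,3.447)–(3.411,4.000)
cell (3,4): code 0001 → (3.411,4.000)–(3.000,4.135)
cell (4,1): code 0100 → (4.823,2.000)–(5.000,1.902)
cell (4,2): code 1110 → (4.000,2.736)–(4.823,2.000)
cell (4,3): code 1001 → (5.000,3.633)–(4.000,3.447)
cell (5,1): code 0110 → (5.000,1.902)–(6.000,1.659)
cell (5,3): code 1001 → (6.000,3.734)–(5.000,3.633)
cell (6,1): code 0010 → (6.000,1.659)–(6.566,2.000)
cell (6,2): code 0011 → (6.566,2.000)–(6.862,3.000)
cell (6,3): code 0001 → (6.862,3.000)–(6.000,3.734)
total: 14 segments, chained into 1 closed loop(s), length Σ = 11.639206

segments=14 loops=1 length=11.639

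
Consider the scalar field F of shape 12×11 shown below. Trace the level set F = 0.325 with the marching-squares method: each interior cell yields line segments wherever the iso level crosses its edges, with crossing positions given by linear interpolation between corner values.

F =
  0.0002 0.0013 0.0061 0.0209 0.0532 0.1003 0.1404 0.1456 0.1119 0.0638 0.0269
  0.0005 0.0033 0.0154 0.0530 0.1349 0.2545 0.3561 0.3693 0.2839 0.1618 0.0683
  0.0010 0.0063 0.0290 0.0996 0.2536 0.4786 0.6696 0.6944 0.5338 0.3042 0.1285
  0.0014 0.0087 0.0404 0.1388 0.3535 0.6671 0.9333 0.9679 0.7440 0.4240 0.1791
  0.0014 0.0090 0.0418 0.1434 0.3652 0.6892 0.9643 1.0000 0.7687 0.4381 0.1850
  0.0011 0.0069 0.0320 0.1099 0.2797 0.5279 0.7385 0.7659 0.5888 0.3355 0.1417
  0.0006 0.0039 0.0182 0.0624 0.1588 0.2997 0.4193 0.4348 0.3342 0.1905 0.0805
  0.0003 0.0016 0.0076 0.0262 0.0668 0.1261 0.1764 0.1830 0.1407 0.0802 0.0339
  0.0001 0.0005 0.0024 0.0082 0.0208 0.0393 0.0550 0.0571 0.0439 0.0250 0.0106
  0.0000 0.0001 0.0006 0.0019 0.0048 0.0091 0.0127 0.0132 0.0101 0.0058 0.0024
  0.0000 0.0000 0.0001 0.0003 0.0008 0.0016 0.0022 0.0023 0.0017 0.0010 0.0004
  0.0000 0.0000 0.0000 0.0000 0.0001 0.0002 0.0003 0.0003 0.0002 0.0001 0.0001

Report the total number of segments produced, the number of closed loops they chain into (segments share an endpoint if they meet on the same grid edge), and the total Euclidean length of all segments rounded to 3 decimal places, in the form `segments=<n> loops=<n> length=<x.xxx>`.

segments=24 loops=1 length=17.608

cell (0,5): code 0100 → (0.856,6.000)–(1.000,5.694)
cell (0,6): code 1100 → (0.802,7.000)–(0.856,6.000)
cell (0,7): code 1000 → (1.000,7.519)–(0.802,7.000)
cell (1,4): code 0100 → (1.315,5.000)–(2.000,4.317)
cell (1,5): code 1110 → (1.000,5.694)–(1.315,5.000)
cell (1,7): code 1101 → (1.164,8.000)–(1.000,7.519)
cell (1,8): code 1000 → (2.000,8.909)–(1.164,8.000)
cell (2,3): code 0100 → (2.715,4.000)–(3.000,3.867)
cell (2,4): code 1110 → (2.000,4.317)–(2.715,4.000)
cell (2,8): code 1101 → (2.174,9.000)–(2.000,8.909)
cell (2,9): code 1000 → (3.000,9.404)–(2.174,9.000)
cell (3,3): code 0110 → (3.000,3.867)–(4.000,3.819)
cell (3,9): code 1001 → (4.000,9.447)–(3.000,9.404)
cell (4,3): code 0010 → (4.000,3.819)–(4.470,4.000)
cell (4,4): code 0111 → (4.470,4.000)–(5.000,4.183)
cell (4,9): code 1001 → (5.000,9.054)–(4.000,9.447)
cell (5,4): code 0010 → (5.000,4.183)–(5.889,5.000)
cell (5,5): code 0111 → (5.889,5.000)–(6.000,5.212)
cell (5,8): code 1011 → (6.000,8.064)–(5.072,9.000)
cell (5,9): code 0001 → (5.072,9.000)–(5.000,9.054)
cell (6,5): code 0010 → (6.000,5.212)–(6.388,6.000)
cell (6,6): code 0011 → (6.388,6.000)–(6.436,7.000)
cell (6,7): code 0011 → (6.436,7.000)–(6.048,8.000)
cell (6,8): code 0001 → (6.048,8.000)–(6.000,8.064)
total: 24 segments, chained into 1 closed loop(s), length Σ = 17.608426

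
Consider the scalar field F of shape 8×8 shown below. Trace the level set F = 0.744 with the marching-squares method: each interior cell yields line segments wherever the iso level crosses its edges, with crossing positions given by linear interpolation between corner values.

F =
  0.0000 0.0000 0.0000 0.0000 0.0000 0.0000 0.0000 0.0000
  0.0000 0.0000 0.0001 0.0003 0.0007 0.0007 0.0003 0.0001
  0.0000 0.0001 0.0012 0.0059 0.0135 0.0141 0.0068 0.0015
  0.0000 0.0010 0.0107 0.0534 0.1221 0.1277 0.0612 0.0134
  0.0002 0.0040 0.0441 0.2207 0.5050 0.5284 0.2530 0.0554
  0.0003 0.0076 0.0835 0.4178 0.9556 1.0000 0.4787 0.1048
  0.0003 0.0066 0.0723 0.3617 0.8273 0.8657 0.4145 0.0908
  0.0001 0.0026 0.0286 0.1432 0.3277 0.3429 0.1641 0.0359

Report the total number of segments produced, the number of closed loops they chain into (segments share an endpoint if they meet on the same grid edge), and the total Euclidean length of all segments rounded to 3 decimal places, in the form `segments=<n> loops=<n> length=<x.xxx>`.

cell (4,3): code 0100 → (4.530,4.000)–(5.000,3.607)
cell (4,4): code 1100 → (4.457,5.000)–(4.530,4.000)
cell (4,5): code 1000 → (5.000,5.491)–(4.457,5.000)
cell (5,3): code 0110 → (5.000,3.607)–(6.000,3.821)
cell (5,5): code 1001 → (6.000,5.270)–(5.000,5.491)
cell (6,3): code 0010 → (6.000,3.821)–(6.167,4.000)
cell (6,4): code 0011 → (6.167,4.000)–(6.233,5.000)
cell (6,5): code 0001 → (6.233,5.000)–(6.000,5.270)
total: 8 segments, chained into 1 closed loop(s), length Σ = 5.997306

segments=8 loops=1 length=5.997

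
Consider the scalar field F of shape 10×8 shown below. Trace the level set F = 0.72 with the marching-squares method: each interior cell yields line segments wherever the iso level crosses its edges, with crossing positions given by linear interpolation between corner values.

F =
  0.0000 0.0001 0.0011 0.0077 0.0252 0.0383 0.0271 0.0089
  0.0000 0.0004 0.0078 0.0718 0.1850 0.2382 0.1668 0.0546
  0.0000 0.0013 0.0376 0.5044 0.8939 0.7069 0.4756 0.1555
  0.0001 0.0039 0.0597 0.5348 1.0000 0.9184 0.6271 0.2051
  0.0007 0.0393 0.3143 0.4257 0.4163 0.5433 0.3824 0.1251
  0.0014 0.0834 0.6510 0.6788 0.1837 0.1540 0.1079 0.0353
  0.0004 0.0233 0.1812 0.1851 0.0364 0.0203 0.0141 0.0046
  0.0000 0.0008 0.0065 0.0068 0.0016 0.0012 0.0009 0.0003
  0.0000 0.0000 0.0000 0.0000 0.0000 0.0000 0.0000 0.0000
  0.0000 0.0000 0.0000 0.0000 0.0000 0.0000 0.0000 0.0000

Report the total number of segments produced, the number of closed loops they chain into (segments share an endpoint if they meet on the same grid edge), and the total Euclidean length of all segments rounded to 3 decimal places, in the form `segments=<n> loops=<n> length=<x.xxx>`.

cell (1,3): code 0100 → (1.755,4.000)–(2.000,3.554)
cell (1,4): code 1000 → (2.000,4.930)–(1.755,4.000)
cell (2,3): code 0110 → (2.000,3.554)–(3.000,3.398)
cell (2,4): code 1101 → (2.062,5.000)–(2.000,4.930)
cell (2,5): code 1000 → (3.000,5.681)–(2.062,5.000)
cell (3,3): code 0010 → (3.000,3.398)–(3.480,4.000)
cell (3,4): code 0011 → (3.480,4.000)–(3.529,5.000)
cell (3,5): code 0001 → (3.529,5.000)–(3.000,5.681)
total: 8 segments, chained into 1 closed loop(s), length Σ = 6.369156

segments=8 loops=1 length=6.369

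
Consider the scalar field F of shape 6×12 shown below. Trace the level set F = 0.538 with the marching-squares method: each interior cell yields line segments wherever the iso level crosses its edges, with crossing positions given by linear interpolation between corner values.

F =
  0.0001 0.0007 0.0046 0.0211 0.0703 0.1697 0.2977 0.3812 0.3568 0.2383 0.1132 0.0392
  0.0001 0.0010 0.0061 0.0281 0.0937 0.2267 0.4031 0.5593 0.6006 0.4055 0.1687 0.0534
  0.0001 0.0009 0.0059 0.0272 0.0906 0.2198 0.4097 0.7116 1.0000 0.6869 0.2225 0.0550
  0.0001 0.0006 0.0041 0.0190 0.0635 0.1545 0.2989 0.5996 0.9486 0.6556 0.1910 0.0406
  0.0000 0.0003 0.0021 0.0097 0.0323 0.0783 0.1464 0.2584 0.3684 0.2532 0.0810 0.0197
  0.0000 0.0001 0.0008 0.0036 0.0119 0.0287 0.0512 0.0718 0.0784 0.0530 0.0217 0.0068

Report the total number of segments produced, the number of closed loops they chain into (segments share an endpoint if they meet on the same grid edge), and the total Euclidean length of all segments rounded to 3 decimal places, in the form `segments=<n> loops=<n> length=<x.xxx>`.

segments=12 loops=1 length=9.080

cell (0,6): code 0100 → (0.880,7.000)–(1.000,6.864)
cell (0,7): code 1100 → (0.743,8.000)–(0.880,7.000)
cell (0,8): code 1000 → (1.000,8.321)–(0.743,8.000)
cell (1,6): code 0110 → (1.000,6.864)–(2.000,6.425)
cell (1,8): code 1101 → (1.471,9.000)–(1.000,8.321)
cell (1,9): code 1000 → (2.000,9.321)–(1.471,9.000)
cell (2,6): code 0110 → (2.000,6.425)–(3.000,6.795)
cell (2,9): code 1001 → (3.000,9.253)–(2.000,9.321)
cell (3,6): code 0010 → (3.000,6.795)–(3.181,7.000)
cell (3,7): code 0011 → (3.181,7.000)–(3.708,8.000)
cell (3,8): code 0011 → (3.708,8.000)–(3.292,9.000)
cell (3,9): code 0001 → (3.292,9.000)–(3.000,9.253)
total: 12 segments, chained into 1 closed loop(s), length Σ = 9.080348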